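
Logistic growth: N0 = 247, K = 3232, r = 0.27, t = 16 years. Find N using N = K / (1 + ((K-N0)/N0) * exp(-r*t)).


(K - N0)/N0 = (3232 - 247)/247 = 2985/247 = 12.0850
r*t = 0.27 * 16 = 4.32; exp(-4.32) = 0.0132999
12.0850 * 0.0132999 = 0.160729
1 + 0.160729 = 1.16073
N = 3232 / 1.16073 = 2784.45 ≈ 2784

2784


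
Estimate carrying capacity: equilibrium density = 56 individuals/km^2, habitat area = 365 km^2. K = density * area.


K = 56 * 365 = 20440 individuals

20440 individuals


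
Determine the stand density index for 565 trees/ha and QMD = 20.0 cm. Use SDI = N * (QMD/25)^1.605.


QMD/25 = 20.0/25 = 0.8
(0.8)^1.605 = exp(1.605 * ln(0.8)) = exp(1.605 * (-0.223144)) = exp(-0.358146) = 0.698971
SDI = 565 * 0.698971 = 394.919 ≈ 395

395


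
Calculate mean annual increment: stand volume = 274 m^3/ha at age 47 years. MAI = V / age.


MAI = 274 / 47 = 5.8298 ≈ 5.83 m^3/ha/yr

5.83 m^3/ha/yr


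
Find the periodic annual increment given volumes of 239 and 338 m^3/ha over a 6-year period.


PAI = (V2 - V1) / period = (338 - 239) / 6 = 99 / 6 = 16.50 m^3/ha/yr

16.50 m^3/ha/yr


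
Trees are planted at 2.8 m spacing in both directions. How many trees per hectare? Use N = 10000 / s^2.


N = 10000 / 2.8^2 = 10000 / 7.84 = 1275.51 ≈ 1276 trees/ha

1276 trees/ha


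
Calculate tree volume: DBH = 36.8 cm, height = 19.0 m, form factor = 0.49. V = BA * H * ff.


(D/200)^2 = (36.8/200)^2 = 0.184^2 = 0.033856
BA = 3.141593 * 0.033856 = 0.106362 m^2
V = 0.106362 * 19.0 * 0.49 = 0.990230 ≈ 0.990 m^3

0.990 m^3


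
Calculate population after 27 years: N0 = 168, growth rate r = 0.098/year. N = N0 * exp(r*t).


r*t = 0.098 * 27 = 2.646
exp(2.646) = 14.0975
N = 168 * 14.0975 = 2368.38 ≈ 2368

2368


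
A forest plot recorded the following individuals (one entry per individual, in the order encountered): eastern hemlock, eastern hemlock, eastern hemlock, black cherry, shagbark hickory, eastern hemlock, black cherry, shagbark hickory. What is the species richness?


Total individuals logged = 8
Distinct species (count of individuals): eastern hemlock (4), black cherry (2), shagbark hickory (2)
Species richness = number of distinct species = 3

3


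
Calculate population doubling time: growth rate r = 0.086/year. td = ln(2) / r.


td = ln(2) / 0.086 = 0.693147 / 0.086 = 8.05985 ≈ 8.1 years

8.1 years


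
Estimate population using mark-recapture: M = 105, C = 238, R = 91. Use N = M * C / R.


N = M * C / R = 105 * 238 / 91 = 24990 / 91 = 274.62 ≈ 275

275 individuals


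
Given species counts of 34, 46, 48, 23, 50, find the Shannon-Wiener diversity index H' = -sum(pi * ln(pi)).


Total N = 34 + 46 + 48 + 23 + 50 = 201
Per-species terms:
  p = 34/201 = 0.169154; ln(p) = -1.776946; p*ln(p) = 0.169154 * (-1.776946) = -0.300578
  p = 46/201 = 0.228856; ln(p) = -1.474662; p*ln(p) = 0.228856 * (-1.474662) = -0.337485
  p = 48/201 = 0.238806; ln(p) = -1.432104; p*ln(p) = 0.238806 * (-1.432104) = -0.341995
  p = 23/201 = 0.114428; ln(p) = -2.167809; p*ln(p) = 0.114428 * (-2.167809) = -0.248058
  p = 50/201 = 0.248756; ln(p) = -1.391283; p*ln(p) = 0.248756 * (-1.391283) = -0.346090
sum(p*ln(p)) = (-0.300578) + (-0.337485) + (-0.341995) + (-0.248058) + (-0.346090) = -1.574206
H' = -(-1.574206) = 1.574206 ≈ 1.5742

1.5742


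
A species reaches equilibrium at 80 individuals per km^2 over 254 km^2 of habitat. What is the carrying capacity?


K = 80 * 254 = 20320 individuals

20320 individuals


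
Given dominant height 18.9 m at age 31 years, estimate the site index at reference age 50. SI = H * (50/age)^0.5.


50/31 = 1.61290
(1.61290)^0.5 = 1.27000
SI = 18.9 * 1.27000 = 24.0030 ≈ 24.0 m

24.0 m


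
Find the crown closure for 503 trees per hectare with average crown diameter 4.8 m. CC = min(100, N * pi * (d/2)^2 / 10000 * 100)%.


(d/2)^2 = (4.8/2)^2 = 2.4^2 = 5.76
Crown area = 3.141593 * 5.76 = 18.0956 m^2
N * area / 10000 * 100 = 503 * 18.0956 / 10000 * 100 = 91.0209
CC = min(100, 91.0209) = 91.0209 ≈ 91.0%

91.0%


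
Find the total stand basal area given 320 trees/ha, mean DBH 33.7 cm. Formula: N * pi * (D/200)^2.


(D/200)^2 = (33.7/200)^2 = 0.1685^2 = 0.02839225
Individual BA = 3.141593 * 0.02839225 = 0.0891969 m^2
Stand BA = 320 * 0.0891969 = 28.5430 ≈ 28.54 m^2/ha

28.54 m^2/ha


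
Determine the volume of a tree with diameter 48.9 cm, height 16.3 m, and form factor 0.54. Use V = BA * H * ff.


(D/200)^2 = (48.9/200)^2 = 0.2445^2 = 0.05978025
BA = 3.141593 * 0.05978025 = 0.187805 m^2
V = 0.187805 * 16.3 * 0.54 = 1.65306 ≈ 1.653 m^3

1.653 m^3


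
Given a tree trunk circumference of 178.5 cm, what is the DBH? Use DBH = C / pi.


DBH = C / pi = 178.5 / 3.141593 = 56.8183 ≈ 56.82 cm

56.82 cm


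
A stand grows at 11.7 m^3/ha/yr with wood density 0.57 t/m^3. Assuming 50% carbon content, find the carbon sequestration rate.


C = 11.7 * 0.57 * 0.5 = 3.3345 ≈ 3.33 t C/ha/yr

3.33 t C/ha/yr


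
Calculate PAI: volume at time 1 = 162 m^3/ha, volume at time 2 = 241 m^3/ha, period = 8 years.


PAI = (V2 - V1) / period = (241 - 162) / 8 = 79 / 8 = 9.8750 ≈ 9.88 m^3/ha/yr

9.88 m^3/ha/yr


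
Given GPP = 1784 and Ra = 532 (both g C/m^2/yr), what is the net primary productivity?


NPP = GPP - Ra = 1784 - 532 = 1252 g C/m^2/yr

1252 g C/m^2/yr


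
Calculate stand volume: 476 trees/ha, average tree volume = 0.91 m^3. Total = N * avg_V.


V_stand = 476 * 0.91 = 433.16 ≈ 433.2 m^3/ha

433.2 m^3/ha


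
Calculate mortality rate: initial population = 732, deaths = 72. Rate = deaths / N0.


Mortality rate = 72 / 732 = 0.098361 ≈ 0.0984

0.0984


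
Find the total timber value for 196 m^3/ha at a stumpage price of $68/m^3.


Value = 196 * 68 = $13328/ha

$13328/ha


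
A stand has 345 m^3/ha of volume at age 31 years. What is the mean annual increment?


MAI = 345 / 31 = 11.1290 ≈ 11.13 m^3/ha/yr

11.13 m^3/ha/yr


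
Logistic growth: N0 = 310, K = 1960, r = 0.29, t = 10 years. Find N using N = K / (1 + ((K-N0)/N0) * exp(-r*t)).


(K - N0)/N0 = (1960 - 310)/310 = 1650/310 = 5.32258
r*t = 0.29 * 10 = 2.9; exp(-2.9) = 0.0550232
5.32258 * 0.0550232 = 0.292865
1 + 0.292865 = 1.29287
N = 1960 / 1.29287 = 1516.01 ≈ 1516

1516


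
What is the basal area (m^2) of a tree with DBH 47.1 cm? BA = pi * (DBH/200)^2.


D/200 = 47.1/200 = 0.2355 m
(D/200)^2 = 0.2355^2 = 0.05546025
BA = 3.141593 * 0.05546025 = 0.174234 ≈ 0.1742 m^2

0.1742 m^2


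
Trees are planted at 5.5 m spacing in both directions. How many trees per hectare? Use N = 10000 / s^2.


N = 10000 / 5.5^2 = 10000 / 30.25 = 330.579 ≈ 331 trees/ha

331 trees/ha


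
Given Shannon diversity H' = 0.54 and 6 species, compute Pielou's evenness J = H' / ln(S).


ln(6) = 1.79176
J = H' / ln(S) = 0.54 / 1.79176 = 0.301380 ≈ 0.3014

0.3014


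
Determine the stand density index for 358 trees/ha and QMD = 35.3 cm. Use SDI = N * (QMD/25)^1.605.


QMD/25 = 35.3/25 = 1.412
(1.412)^1.605 = exp(1.605 * ln(1.412)) = exp(1.605 * 0.345007) = exp(0.553736) = 1.73974
SDI = 358 * 1.73974 = 622.827 ≈ 623

623


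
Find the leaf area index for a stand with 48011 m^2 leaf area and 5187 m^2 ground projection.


LAI = 48011 / 5187 = 9.2560 ≈ 9.26

9.26


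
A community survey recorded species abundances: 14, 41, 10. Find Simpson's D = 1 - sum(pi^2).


Total N = 14 + 41 + 10 = 65
Per-species terms:
  p = 14/65 = 0.215385; p^2 = 0.215385^2 = 0.046391
  p = 41/65 = 0.630769; p^2 = 0.630769^2 = 0.397870
  p = 10/65 = 0.153846; p^2 = 0.153846^2 = 0.023669
sum(p^2) = 0.046391 + 0.397870 + 0.023669 = 0.467930
D = 1 - 0.467930 = 0.532070 ≈ 0.5321

0.5321


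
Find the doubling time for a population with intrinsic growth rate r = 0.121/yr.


td = ln(2) / 0.121 = 0.693147 / 0.121 = 5.72849 ≈ 5.7 years

5.7 years


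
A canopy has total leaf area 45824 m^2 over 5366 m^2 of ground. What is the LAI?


LAI = 45824 / 5366 = 8.5397 ≈ 8.54

8.54


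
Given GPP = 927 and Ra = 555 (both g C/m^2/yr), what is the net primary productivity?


NPP = GPP - Ra = 927 - 555 = 372 g C/m^2/yr

372 g C/m^2/yr


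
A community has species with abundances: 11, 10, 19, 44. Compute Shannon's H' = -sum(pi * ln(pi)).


Total N = 11 + 10 + 19 + 44 = 84
Per-species terms:
  p = 11/84 = 0.130952; ln(p) = -2.032924; p*ln(p) = 0.130952 * (-2.032924) = -0.266215
  p = 10/84 = 0.119048; ln(p) = -2.128229; p*ln(p) = 0.119048 * (-2.128229) = -0.253361
  p = 19/84 = 0.226190; ln(p) = -1.486380; p*ln(p) = 0.226190 * (-1.486380) = -0.336204
  p = 44/84 = 0.523810; ln(p) = -0.646626; p*ln(p) = 0.523810 * (-0.646626) = -0.338709
sum(p*ln(p)) = (-0.266215) + (-0.253361) + (-0.336204) + (-0.338709) = -1.194489
H' = -(-1.194489) = 1.194489 ≈ 1.1945

1.1945


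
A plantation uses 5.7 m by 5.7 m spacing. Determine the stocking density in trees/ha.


N = 10000 / 5.7^2 = 10000 / 32.49 = 307.787 ≈ 308 trees/ha

308 trees/ha


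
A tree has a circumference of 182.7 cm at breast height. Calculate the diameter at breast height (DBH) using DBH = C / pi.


DBH = C / pi = 182.7 / 3.141593 = 58.1552 ≈ 58.16 cm

58.16 cm


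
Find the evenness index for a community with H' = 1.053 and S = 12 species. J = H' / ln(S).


ln(12) = 2.48491
J = H' / ln(S) = 1.053 / 2.48491 = 0.423758 ≈ 0.4238

0.4238


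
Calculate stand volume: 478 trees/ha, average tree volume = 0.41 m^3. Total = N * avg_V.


V_stand = 478 * 0.41 = 195.98 ≈ 196.0 m^3/ha

196.0 m^3/ha


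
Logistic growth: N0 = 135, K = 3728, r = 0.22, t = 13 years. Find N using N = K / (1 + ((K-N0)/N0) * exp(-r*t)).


(K - N0)/N0 = (3728 - 135)/135 = 3593/135 = 26.6148
r*t = 0.22 * 13 = 2.86; exp(-2.86) = 0.0572688
26.6148 * 0.0572688 = 1.52420
1 + 1.52420 = 2.52420
N = 3728 / 2.52420 = 1476.90 ≈ 1477

1477


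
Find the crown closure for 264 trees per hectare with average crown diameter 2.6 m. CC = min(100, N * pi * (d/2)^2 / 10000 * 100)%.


(d/2)^2 = (2.6/2)^2 = 1.3^2 = 1.69
Crown area = 3.141593 * 1.69 = 5.30929 m^2
N * area / 10000 * 100 = 264 * 5.30929 / 10000 * 100 = 14.0165
CC = min(100, 14.0165) = 14.0165 ≈ 14.0%

14.0%


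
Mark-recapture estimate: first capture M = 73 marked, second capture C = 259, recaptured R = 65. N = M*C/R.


N = M * C / R = 73 * 259 / 65 = 18907 / 65 = 290.88 ≈ 291

291 individuals


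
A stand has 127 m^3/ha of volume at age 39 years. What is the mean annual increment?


MAI = 127 / 39 = 3.2564 ≈ 3.26 m^3/ha/yr

3.26 m^3/ha/yr


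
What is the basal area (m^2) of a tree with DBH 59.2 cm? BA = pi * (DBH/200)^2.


D/200 = 59.2/200 = 0.296 m
(D/200)^2 = 0.296^2 = 0.087616
BA = 3.141593 * 0.087616 = 0.275254 ≈ 0.2753 m^2

0.2753 m^2


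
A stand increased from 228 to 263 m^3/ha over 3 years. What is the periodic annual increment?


PAI = (V2 - V1) / period = (263 - 228) / 3 = 35 / 3 = 11.6667 ≈ 11.67 m^3/ha/yr

11.67 m^3/ha/yr


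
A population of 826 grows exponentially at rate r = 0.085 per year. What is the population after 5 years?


r*t = 0.085 * 5 = 0.425
exp(0.425) = 1.52959
N = 826 * 1.52959 = 1263.44 ≈ 1263

1263


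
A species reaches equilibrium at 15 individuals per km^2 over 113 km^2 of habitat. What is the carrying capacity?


K = 15 * 113 = 1695 individuals

1695 individuals


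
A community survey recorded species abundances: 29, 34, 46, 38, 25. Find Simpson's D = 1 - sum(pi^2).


Total N = 29 + 34 + 46 + 38 + 25 = 172
Per-species terms:
  p = 29/172 = 0.168605; p^2 = 0.168605^2 = 0.028428
  p = 34/172 = 0.197674; p^2 = 0.197674^2 = 0.039075
  p = 46/172 = 0.267442; p^2 = 0.267442^2 = 0.071525
  p = 38/172 = 0.220930; p^2 = 0.220930^2 = 0.048810
  p = 25/172 = 0.145349; p^2 = 0.145349^2 = 0.021126
sum(p^2) = 0.028428 + 0.039075 + 0.071525 + 0.048810 + 0.021126 = 0.208964
D = 1 - 0.208964 = 0.791036 ≈ 0.7910

0.7910


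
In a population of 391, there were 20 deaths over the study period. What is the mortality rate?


Mortality rate = 20 / 391 = 0.051151 ≈ 0.0512

0.0512


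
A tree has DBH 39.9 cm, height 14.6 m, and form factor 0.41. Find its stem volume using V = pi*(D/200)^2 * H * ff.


(D/200)^2 = (39.9/200)^2 = 0.1995^2 = 0.03980025
BA = 3.141593 * 0.03980025 = 0.125036 m^2
V = 0.125036 * 14.6 * 0.41 = 0.748465 ≈ 0.748 m^3

0.748 m^3


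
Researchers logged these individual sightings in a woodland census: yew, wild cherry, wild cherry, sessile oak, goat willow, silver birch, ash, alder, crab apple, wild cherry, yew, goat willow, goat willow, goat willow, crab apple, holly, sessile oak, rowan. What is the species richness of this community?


Total individuals logged = 18
Distinct species (count of individuals): yew (2), wild cherry (3), sessile oak (2), goat willow (4), silver birch (1), ash (1), alder (1), crab apple (2), holly (1), rowan (1)
Species richness = number of distinct species = 10

10


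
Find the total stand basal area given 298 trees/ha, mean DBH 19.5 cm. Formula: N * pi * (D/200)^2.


(D/200)^2 = (19.5/200)^2 = 0.0975^2 = 0.00950625
Individual BA = 3.141593 * 0.00950625 = 0.0298648 m^2
Stand BA = 298 * 0.0298648 = 8.89971 ≈ 8.90 m^2/ha

8.90 m^2/ha


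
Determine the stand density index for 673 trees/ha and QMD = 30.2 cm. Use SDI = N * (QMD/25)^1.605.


QMD/25 = 30.2/25 = 1.208
(1.208)^1.605 = exp(1.605 * ln(1.208)) = exp(1.605 * 0.188966) = exp(0.303290) = 1.35431
SDI = 673 * 1.35431 = 911.451 ≈ 911

911


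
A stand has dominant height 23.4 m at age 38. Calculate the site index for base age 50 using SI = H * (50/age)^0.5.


50/38 = 1.31579
(1.31579)^0.5 = 1.14708
SI = 23.4 * 1.14708 = 26.8417 ≈ 26.8 m

26.8 m


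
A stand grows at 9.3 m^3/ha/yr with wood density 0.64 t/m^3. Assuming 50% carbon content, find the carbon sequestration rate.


C = 9.3 * 0.64 * 0.5 = 2.976 ≈ 2.98 t C/ha/yr

2.98 t C/ha/yr


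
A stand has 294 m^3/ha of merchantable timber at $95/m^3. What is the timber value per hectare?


Value = 294 * 95 = $27930/ha

$27930/ha


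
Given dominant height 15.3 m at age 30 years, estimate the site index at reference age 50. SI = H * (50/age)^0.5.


50/30 = 1.66667
(1.66667)^0.5 = 1.29100
SI = 15.3 * 1.29100 = 19.7523 ≈ 19.8 m

19.8 m


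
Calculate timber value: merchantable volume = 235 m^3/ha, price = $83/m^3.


Value = 235 * 83 = $19505/ha

$19505/ha


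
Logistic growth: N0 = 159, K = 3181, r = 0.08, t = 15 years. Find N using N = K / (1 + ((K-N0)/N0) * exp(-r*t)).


(K - N0)/N0 = (3181 - 159)/159 = 3022/159 = 19.0063
r*t = 0.08 * 15 = 1.2; exp(-1.2) = 0.301194
19.0063 * 0.301194 = 5.72458
1 + 5.72458 = 6.72458
N = 3181 / 6.72458 = 473.041 ≈ 473

473


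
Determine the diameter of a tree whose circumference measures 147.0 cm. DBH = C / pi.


DBH = C / pi = 147.0 / 3.141593 = 46.7915 ≈ 46.79 cm

46.79 cm


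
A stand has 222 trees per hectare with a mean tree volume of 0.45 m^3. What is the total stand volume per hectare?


V_stand = 222 * 0.45 = 99.9 m^3/ha

99.9 m^3/ha


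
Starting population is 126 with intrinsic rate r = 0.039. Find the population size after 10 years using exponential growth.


r*t = 0.039 * 10 = 0.39
exp(0.39) = 1.47698
N = 126 * 1.47698 = 186.099 ≈ 186

186


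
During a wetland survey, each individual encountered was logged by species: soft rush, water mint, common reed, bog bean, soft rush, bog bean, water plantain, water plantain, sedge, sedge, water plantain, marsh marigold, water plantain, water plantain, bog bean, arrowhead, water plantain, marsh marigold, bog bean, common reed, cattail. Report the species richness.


Total individuals logged = 21
Distinct species (count of individuals): soft rush (2), water mint (1), common reed (2), bog bean (4), water plantain (6), sedge (2), marsh marigold (2), arrowhead (1), cattail (1)
Species richness = number of distinct species = 9

9


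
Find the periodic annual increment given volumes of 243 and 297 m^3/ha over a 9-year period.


PAI = (V2 - V1) / period = (297 - 243) / 9 = 54 / 9 = 6.00 m^3/ha/yr

6.00 m^3/ha/yr


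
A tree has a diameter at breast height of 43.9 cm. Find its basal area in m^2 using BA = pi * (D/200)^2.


D/200 = 43.9/200 = 0.2195 m
(D/200)^2 = 0.2195^2 = 0.04818025
BA = 3.141593 * 0.04818025 = 0.151363 ≈ 0.1514 m^2

0.1514 m^2


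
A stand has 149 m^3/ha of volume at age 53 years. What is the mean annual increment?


MAI = 149 / 53 = 2.8113 ≈ 2.81 m^3/ha/yr

2.81 m^3/ha/yr


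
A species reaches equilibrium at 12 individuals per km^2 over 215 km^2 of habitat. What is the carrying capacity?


K = 12 * 215 = 2580 individuals

2580 individuals


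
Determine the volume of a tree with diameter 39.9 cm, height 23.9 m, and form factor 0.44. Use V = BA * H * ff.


(D/200)^2 = (39.9/200)^2 = 0.1995^2 = 0.03980025
BA = 3.141593 * 0.03980025 = 0.125036 m^2
V = 0.125036 * 23.9 * 0.44 = 1.31488 ≈ 1.315 m^3

1.315 m^3


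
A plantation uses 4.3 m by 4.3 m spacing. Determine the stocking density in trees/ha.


N = 10000 / 4.3^2 = 10000 / 18.49 = 540.833 ≈ 541 trees/ha

541 trees/ha


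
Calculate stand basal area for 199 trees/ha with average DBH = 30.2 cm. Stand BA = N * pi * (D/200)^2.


(D/200)^2 = (30.2/200)^2 = 0.151^2 = 0.022801
Individual BA = 3.141593 * 0.022801 = 0.0716315 m^2
Stand BA = 199 * 0.0716315 = 14.2547 ≈ 14.25 m^2/ha

14.25 m^2/ha


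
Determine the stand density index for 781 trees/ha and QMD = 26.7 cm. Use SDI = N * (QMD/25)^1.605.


QMD/25 = 26.7/25 = 1.068
(1.068)^1.605 = exp(1.605 * ln(1.068)) = exp(1.605 * 0.0657877) = exp(0.105589) = 1.11137
SDI = 781 * 1.11137 = 867.980 ≈ 868

868


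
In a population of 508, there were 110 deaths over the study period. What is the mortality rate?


Mortality rate = 110 / 508 = 0.216535 ≈ 0.2165

0.2165


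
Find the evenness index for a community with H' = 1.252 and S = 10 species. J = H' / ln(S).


ln(10) = 2.30259
J = H' / ln(S) = 1.252 / 2.30259 = 0.543736 ≈ 0.5437

0.5437


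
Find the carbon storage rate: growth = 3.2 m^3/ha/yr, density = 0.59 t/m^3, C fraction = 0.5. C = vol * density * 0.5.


C = 3.2 * 0.59 * 0.5 = 0.944 ≈ 0.94 t C/ha/yr

0.94 t C/ha/yr


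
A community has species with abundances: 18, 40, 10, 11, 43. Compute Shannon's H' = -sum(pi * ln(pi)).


Total N = 18 + 40 + 10 + 11 + 43 = 122
Per-species terms:
  p = 18/122 = 0.147541; ln(p) = -1.913649; p*ln(p) = 0.147541 * (-1.913649) = -0.282342
  p = 40/122 = 0.327869; ln(p) = -1.115141; p*ln(p) = 0.327869 * (-1.115141) = -0.365620
  p = 10/122 = 0.081967; ln(p) = -2.501439; p*ln(p) = 0.081967 * (-2.501439) = -0.205035
  p = 11/122 = 0.090164; ln(p) = -2.406125; p*ln(p) = 0.090164 * (-2.406125) = -0.216946
  p = 43/122 = 0.352459; ln(p) = -1.042821; p*ln(p) = 0.352459 * (-1.042821) = -0.367552
sum(p*ln(p)) = (-0.282342) + (-0.365620) + (-0.205035) + (-0.216946) + (-0.367552) = -1.437495
H' = -(-1.437495) = 1.437495 ≈ 1.4375

1.4375


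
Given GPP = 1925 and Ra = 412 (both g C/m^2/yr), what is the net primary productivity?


NPP = GPP - Ra = 1925 - 412 = 1513 g C/m^2/yr

1513 g C/m^2/yr


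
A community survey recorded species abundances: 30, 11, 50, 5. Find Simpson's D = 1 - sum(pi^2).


Total N = 30 + 11 + 50 + 5 = 96
Per-species terms:
  p = 30/96 = 0.312500; p^2 = 0.312500^2 = 0.097656
  p = 11/96 = 0.114583; p^2 = 0.114583^2 = 0.013129
  p = 50/96 = 0.520833; p^2 = 0.520833^2 = 0.271267
  p = 5/96 = 0.052083; p^2 = 0.052083^2 = 0.002713
sum(p^2) = 0.097656 + 0.013129 + 0.271267 + 0.002713 = 0.384765
D = 1 - 0.384765 = 0.615235 ≈ 0.6152

0.6152


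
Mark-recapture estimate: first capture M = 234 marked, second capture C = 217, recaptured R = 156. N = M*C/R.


N = M * C / R = 234 * 217 / 156 = 50778 / 156 = 325.50 ≈ 326

326 individuals


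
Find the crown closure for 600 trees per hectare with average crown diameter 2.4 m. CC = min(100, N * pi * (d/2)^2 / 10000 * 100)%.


(d/2)^2 = (2.4/2)^2 = 1.2^2 = 1.44
Crown area = 3.141593 * 1.44 = 4.52389 m^2
N * area / 10000 * 100 = 600 * 4.52389 / 10000 * 100 = 27.1433
CC = min(100, 27.1433) = 27.1433 ≈ 27.1%

27.1%


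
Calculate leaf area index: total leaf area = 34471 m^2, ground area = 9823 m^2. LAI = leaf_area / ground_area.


LAI = 34471 / 9823 = 3.5092 ≈ 3.51

3.51


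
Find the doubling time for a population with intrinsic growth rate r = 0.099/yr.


td = ln(2) / 0.099 = 0.693147 / 0.099 = 7.00148 ≈ 7.0 years

7.0 years


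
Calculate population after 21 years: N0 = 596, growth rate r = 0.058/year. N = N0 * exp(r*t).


r*t = 0.058 * 21 = 1.218
exp(1.218) = 3.38042
N = 596 * 3.38042 = 2014.73 ≈ 2015

2015


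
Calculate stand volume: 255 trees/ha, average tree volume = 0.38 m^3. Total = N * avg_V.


V_stand = 255 * 0.38 = 96.9 m^3/ha

96.9 m^3/ha


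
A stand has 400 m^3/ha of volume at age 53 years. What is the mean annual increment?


MAI = 400 / 53 = 7.5472 ≈ 7.55 m^3/ha/yr

7.55 m^3/ha/yr


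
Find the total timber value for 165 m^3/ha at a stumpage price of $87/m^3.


Value = 165 * 87 = $14355/ha

$14355/ha


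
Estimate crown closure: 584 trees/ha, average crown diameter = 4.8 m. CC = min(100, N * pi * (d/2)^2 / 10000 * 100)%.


(d/2)^2 = (4.8/2)^2 = 2.4^2 = 5.76
Crown area = 3.141593 * 5.76 = 18.0956 m^2
N * area / 10000 * 100 = 584 * 18.0956 / 10000 * 100 = 105.678
CC = min(100, 105.678) = 100%

100%


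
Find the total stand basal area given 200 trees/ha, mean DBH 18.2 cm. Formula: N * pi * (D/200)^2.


(D/200)^2 = (18.2/200)^2 = 0.091^2 = 0.008281
Individual BA = 3.141593 * 0.008281 = 0.0260155 m^2
Stand BA = 200 * 0.0260155 = 5.20310 ≈ 5.20 m^2/ha

5.20 m^2/ha


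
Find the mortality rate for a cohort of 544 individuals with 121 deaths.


Mortality rate = 121 / 544 = 0.222426 ≈ 0.2224

0.2224


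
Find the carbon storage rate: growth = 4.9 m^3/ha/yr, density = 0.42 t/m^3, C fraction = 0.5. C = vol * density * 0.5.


C = 4.9 * 0.42 * 0.5 = 1.029 ≈ 1.03 t C/ha/yr

1.03 t C/ha/yr


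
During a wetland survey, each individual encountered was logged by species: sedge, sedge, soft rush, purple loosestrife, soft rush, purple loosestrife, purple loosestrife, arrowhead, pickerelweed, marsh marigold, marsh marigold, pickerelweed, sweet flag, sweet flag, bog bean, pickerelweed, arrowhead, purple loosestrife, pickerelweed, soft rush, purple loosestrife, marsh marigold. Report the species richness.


Total individuals logged = 22
Distinct species (count of individuals): sedge (2), soft rush (3), purple loosestrife (5), arrowhead (2), pickerelweed (4), marsh marigold (3), sweet flag (2), bog bean (1)
Species richness = number of distinct species = 8

8


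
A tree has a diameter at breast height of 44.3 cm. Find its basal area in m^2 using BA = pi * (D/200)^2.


D/200 = 44.3/200 = 0.2215 m
(D/200)^2 = 0.2215^2 = 0.04906225
BA = 3.141593 * 0.04906225 = 0.154134 ≈ 0.1541 m^2

0.1541 m^2


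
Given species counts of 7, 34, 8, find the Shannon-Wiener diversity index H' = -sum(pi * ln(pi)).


Total N = 7 + 34 + 8 = 49
Per-species terms:
  p = 7/49 = 0.142857; ln(p) = -1.945911; p*ln(p) = 0.142857 * (-1.945911) = -0.277987
  p = 34/49 = 0.693878; ln(p) = -0.365459; p*ln(p) = 0.693878 * (-0.365459) = -0.253584
  p = 8/49 = 0.163265; ln(p) = -1.812381; p*ln(p) = 0.163265 * (-1.812381) = -0.295898
sum(p*ln(p)) = (-0.277987) + (-0.253584) + (-0.295898) = -0.827469
H' = -(-0.827469) = 0.827469 ≈ 0.8275

0.8275


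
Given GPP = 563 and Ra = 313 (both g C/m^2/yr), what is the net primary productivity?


NPP = GPP - Ra = 563 - 313 = 250 g C/m^2/yr

250 g C/m^2/yr


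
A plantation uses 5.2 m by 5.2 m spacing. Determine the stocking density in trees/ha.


N = 10000 / 5.2^2 = 10000 / 27.04 = 369.822 ≈ 370 trees/ha

370 trees/ha


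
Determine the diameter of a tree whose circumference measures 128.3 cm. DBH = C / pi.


DBH = C / pi = 128.3 / 3.141593 = 40.8392 ≈ 40.84 cm

40.84 cm


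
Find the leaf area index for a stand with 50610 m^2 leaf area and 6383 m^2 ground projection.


LAI = 50610 / 6383 = 7.9289 ≈ 7.93

7.93


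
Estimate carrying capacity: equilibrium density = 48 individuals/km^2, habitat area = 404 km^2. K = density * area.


K = 48 * 404 = 19392 individuals

19392 individuals


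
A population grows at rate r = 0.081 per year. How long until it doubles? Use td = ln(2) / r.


td = ln(2) / 0.081 = 0.693147 / 0.081 = 8.55737 ≈ 8.6 years

8.6 years


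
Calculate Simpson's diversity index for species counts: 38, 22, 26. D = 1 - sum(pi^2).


Total N = 38 + 22 + 26 = 86
Per-species terms:
  p = 38/86 = 0.441860; p^2 = 0.441860^2 = 0.195240
  p = 22/86 = 0.255814; p^2 = 0.255814^2 = 0.065441
  p = 26/86 = 0.302326; p^2 = 0.302326^2 = 0.091401
sum(p^2) = 0.195240 + 0.065441 + 0.091401 = 0.352082
D = 1 - 0.352082 = 0.647918 ≈ 0.6479

0.6479


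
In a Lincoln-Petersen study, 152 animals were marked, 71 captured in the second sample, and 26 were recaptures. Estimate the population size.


N = M * C / R = 152 * 71 / 26 = 10792 / 26 = 415.08 ≈ 415

415 individuals


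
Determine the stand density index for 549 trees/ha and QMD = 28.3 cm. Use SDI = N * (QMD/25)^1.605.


QMD/25 = 28.3/25 = 1.132
(1.132)^1.605 = exp(1.605 * ln(1.132)) = exp(1.605 * 0.123986) = exp(0.198998) = 1.22018
SDI = 549 * 1.22018 = 669.879 ≈ 670

670


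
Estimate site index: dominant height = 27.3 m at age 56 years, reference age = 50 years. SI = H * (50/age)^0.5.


50/56 = 0.892857
(0.892857)^0.5 = 0.944911
SI = 27.3 * 0.944911 = 25.7961 ≈ 25.8 m

25.8 m


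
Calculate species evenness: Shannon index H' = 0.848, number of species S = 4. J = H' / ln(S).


ln(4) = 1.38629
J = H' / ln(S) = 0.848 / 1.38629 = 0.611705 ≈ 0.6117

0.6117


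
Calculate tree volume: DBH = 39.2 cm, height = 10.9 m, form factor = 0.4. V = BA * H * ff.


(D/200)^2 = (39.2/200)^2 = 0.196^2 = 0.038416
BA = 3.141593 * 0.038416 = 0.120687 m^2
V = 0.120687 * 10.9 * 0.4 = 0.526195 ≈ 0.526 m^3

0.526 m^3


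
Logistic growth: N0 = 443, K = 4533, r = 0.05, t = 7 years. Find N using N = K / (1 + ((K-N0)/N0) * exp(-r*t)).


(K - N0)/N0 = (4533 - 443)/443 = 4090/443 = 9.23251
r*t = 0.05 * 7 = 0.35; exp(-0.35) = 0.704688
9.23251 * 0.704688 = 6.50604
1 + 6.50604 = 7.50604
N = 4533 / 7.50604 = 603.914 ≈ 604

604


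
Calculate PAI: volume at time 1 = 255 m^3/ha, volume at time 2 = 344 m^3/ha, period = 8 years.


PAI = (V2 - V1) / period = (344 - 255) / 8 = 89 / 8 = 11.1250 ≈ 11.13 m^3/ha/yr

11.13 m^3/ha/yr


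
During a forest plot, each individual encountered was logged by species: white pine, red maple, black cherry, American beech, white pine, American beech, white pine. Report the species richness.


Total individuals logged = 7
Distinct species (count of individuals): white pine (3), red maple (1), black cherry (1), American beech (2)
Species richness = number of distinct species = 4

4


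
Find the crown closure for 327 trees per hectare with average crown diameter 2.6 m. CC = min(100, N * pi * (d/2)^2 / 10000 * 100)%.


(d/2)^2 = (2.6/2)^2 = 1.3^2 = 1.69
Crown area = 3.141593 * 1.69 = 5.30929 m^2
N * area / 10000 * 100 = 327 * 5.30929 / 10000 * 100 = 17.3614
CC = min(100, 17.3614) = 17.3614 ≈ 17.4%

17.4%


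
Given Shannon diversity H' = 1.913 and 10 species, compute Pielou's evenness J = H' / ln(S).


ln(10) = 2.30259
J = H' / ln(S) = 1.913 / 2.30259 = 0.830804 ≈ 0.8308

0.8308


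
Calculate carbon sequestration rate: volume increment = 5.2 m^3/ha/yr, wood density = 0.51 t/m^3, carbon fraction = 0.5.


C = 5.2 * 0.51 * 0.5 = 1.326 ≈ 1.33 t C/ha/yr

1.33 t C/ha/yr


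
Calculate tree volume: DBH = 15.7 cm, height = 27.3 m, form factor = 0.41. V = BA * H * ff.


(D/200)^2 = (15.7/200)^2 = 0.0785^2 = 0.00616225
BA = 3.141593 * 0.00616225 = 0.0193593 m^2
V = 0.0193593 * 27.3 * 0.41 = 0.216689 ≈ 0.217 m^3

0.217 m^3


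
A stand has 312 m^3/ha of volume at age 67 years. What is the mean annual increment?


MAI = 312 / 67 = 4.6567 ≈ 4.66 m^3/ha/yr

4.66 m^3/ha/yr


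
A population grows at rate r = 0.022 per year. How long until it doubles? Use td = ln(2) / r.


td = ln(2) / 0.022 = 0.693147 / 0.022 = 31.5067 ≈ 31.5 years

31.5 years


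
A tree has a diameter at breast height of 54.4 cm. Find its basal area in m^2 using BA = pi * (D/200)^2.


D/200 = 54.4/200 = 0.272 m
(D/200)^2 = 0.272^2 = 0.073984
BA = 3.141593 * 0.073984 = 0.232428 ≈ 0.2324 m^2

0.2324 m^2


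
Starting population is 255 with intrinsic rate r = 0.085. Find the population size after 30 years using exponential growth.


r*t = 0.085 * 30 = 2.55
exp(2.55) = 12.8071
N = 255 * 12.8071 = 3265.81 ≈ 3266

3266


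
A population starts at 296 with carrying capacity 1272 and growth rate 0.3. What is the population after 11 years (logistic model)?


(K - N0)/N0 = (1272 - 296)/296 = 976/296 = 3.29730
r*t = 0.3 * 11 = 3.3; exp(-3.3) = 0.0368832
3.29730 * 0.0368832 = 0.121615
1 + 0.121615 = 1.12162
N = 1272 / 1.12162 = 1134.07 ≈ 1134

1134


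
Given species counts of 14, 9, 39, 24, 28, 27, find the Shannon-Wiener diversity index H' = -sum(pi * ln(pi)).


Total N = 14 + 9 + 39 + 24 + 28 + 27 = 141
Per-species terms:
  p = 14/141 = 0.099291; ln(p) = -2.309700; p*ln(p) = 0.099291 * (-2.309700) = -0.229332
  p = 9/141 = 0.063830; ln(p) = -2.751532; p*ln(p) = 0.063830 * (-2.751532) = -0.175630
  p = 39/141 = 0.276596; ln(p) = -1.285197; p*ln(p) = 0.276596 * (-1.285197) = -0.355480
  p = 24/141 = 0.170213; ln(p) = -1.770705; p*ln(p) = 0.170213 * (-1.770705) = -0.301397
  p = 28/141 = 0.198582; ln(p) = -1.616553; p*ln(p) = 0.198582 * (-1.616553) = -0.321018
  p = 27/141 = 0.191489; ln(p) = -1.652925; p*ln(p) = 0.191489 * (-1.652925) = -0.316517
sum(p*ln(p)) = (-0.229332) + (-0.175630) + (-0.355480) + (-0.301397) + (-0.321018) + (-0.316517) = -1.699374
H' = -(-1.699374) = 1.699374 ≈ 1.6994

1.6994


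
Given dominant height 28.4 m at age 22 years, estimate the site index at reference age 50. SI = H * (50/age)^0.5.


50/22 = 2.27273
(2.27273)^0.5 = 1.50756
SI = 28.4 * 1.50756 = 42.8147 ≈ 42.8 m

42.8 m


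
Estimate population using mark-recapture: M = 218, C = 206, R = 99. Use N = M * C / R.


N = M * C / R = 218 * 206 / 99 = 44908 / 99 = 453.62 ≈ 454

454 individuals


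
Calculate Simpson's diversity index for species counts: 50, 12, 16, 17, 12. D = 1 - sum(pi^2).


Total N = 50 + 12 + 16 + 17 + 12 = 107
Per-species terms:
  p = 50/107 = 0.467290; p^2 = 0.467290^2 = 0.218360
  p = 12/107 = 0.112150; p^2 = 0.112150^2 = 0.012578
  p = 16/107 = 0.149533; p^2 = 0.149533^2 = 0.022360
  p = 17/107 = 0.158879; p^2 = 0.158879^2 = 0.025243
  p = 12/107 = 0.112150; p^2 = 0.112150^2 = 0.012578
sum(p^2) = 0.218360 + 0.012578 + 0.022360 + 0.025243 + 0.012578 = 0.291119
D = 1 - 0.291119 = 0.708881 ≈ 0.7089

0.7089


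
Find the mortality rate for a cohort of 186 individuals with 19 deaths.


Mortality rate = 19 / 186 = 0.102151 ≈ 0.1022

0.1022


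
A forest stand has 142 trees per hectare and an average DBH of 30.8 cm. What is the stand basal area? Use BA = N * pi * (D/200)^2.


(D/200)^2 = (30.8/200)^2 = 0.154^2 = 0.023716
Individual BA = 3.141593 * 0.023716 = 0.0745060 m^2
Stand BA = 142 * 0.0745060 = 10.5799 ≈ 10.58 m^2/ha

10.58 m^2/ha


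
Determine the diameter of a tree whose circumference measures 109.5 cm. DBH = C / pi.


DBH = C / pi = 109.5 / 3.141593 = 34.8549 ≈ 34.85 cm

34.85 cm


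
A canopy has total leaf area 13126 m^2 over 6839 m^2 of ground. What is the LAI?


LAI = 13126 / 6839 = 1.9193 ≈ 1.92

1.92


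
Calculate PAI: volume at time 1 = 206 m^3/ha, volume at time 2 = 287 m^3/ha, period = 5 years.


PAI = (V2 - V1) / period = (287 - 206) / 5 = 81 / 5 = 16.20 m^3/ha/yr

16.20 m^3/ha/yr


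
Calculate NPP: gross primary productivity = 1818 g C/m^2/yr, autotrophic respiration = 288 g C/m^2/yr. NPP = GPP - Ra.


NPP = GPP - Ra = 1818 - 288 = 1530 g C/m^2/yr

1530 g C/m^2/yr


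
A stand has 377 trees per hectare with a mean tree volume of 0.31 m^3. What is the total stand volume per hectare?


V_stand = 377 * 0.31 = 116.87 ≈ 116.9 m^3/ha

116.9 m^3/ha


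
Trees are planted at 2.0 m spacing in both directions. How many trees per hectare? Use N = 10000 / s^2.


N = 10000 / 2.0^2 = 10000 / 4 = 2500.00 ≈ 2500 trees/ha

2500 trees/ha


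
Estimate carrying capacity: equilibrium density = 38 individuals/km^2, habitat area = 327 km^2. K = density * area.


K = 38 * 327 = 12426 individuals

12426 individuals


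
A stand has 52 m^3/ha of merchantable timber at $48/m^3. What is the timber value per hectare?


Value = 52 * 48 = $2496/ha

$2496/ha


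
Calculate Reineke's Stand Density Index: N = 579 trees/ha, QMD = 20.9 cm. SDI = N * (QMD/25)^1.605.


QMD/25 = 20.9/25 = 0.836
(0.836)^1.605 = exp(1.605 * ln(0.836)) = exp(1.605 * (-0.179127)) = exp(-0.287499) = 0.750137
SDI = 579 * 0.750137 = 434.329 ≈ 434

434


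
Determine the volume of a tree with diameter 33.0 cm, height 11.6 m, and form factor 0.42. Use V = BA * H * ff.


(D/200)^2 = (33.0/200)^2 = 0.165^2 = 0.027225
BA = 3.141593 * 0.027225 = 0.0855299 m^2
V = 0.0855299 * 11.6 * 0.42 = 0.416702 ≈ 0.417 m^3

0.417 m^3


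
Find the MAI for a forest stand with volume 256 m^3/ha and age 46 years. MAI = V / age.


MAI = 256 / 46 = 5.5652 ≈ 5.57 m^3/ha/yr

5.57 m^3/ha/yr


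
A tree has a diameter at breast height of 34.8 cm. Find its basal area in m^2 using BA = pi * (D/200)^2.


D/200 = 34.8/200 = 0.174 m
(D/200)^2 = 0.174^2 = 0.030276
BA = 3.141593 * 0.030276 = 0.0951149 ≈ 0.0951 m^2

0.0951 m^2


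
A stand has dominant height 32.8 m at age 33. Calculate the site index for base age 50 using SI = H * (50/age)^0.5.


50/33 = 1.51515
(1.51515)^0.5 = 1.23091
SI = 32.8 * 1.23091 = 40.3738 ≈ 40.4 m

40.4 m


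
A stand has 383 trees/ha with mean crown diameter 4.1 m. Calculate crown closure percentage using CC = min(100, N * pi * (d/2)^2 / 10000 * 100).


(d/2)^2 = (4.1/2)^2 = 2.05^2 = 4.2025
Crown area = 3.141593 * 4.2025 = 13.2025 m^2
N * area / 10000 * 100 = 383 * 13.2025 / 10000 * 100 = 50.5656
CC = min(100, 50.5656) = 50.5656 ≈ 50.6%

50.6%


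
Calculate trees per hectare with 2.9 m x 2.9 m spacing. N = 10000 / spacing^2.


N = 10000 / 2.9^2 = 10000 / 8.41 = 1189.06 ≈ 1189 trees/ha

1189 trees/ha


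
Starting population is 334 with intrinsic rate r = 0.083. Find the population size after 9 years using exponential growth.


r*t = 0.083 * 9 = 0.747
exp(0.747) = 2.11066
N = 334 * 2.11066 = 704.960 ≈ 705

705


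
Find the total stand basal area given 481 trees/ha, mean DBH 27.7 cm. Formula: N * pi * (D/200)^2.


(D/200)^2 = (27.7/200)^2 = 0.1385^2 = 0.01918225
Individual BA = 3.141593 * 0.01918225 = 0.0602628 m^2
Stand BA = 481 * 0.0602628 = 28.9864 ≈ 28.99 m^2/ha

28.99 m^2/ha


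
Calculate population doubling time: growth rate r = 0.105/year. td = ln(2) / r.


td = ln(2) / 0.105 = 0.693147 / 0.105 = 6.60140 ≈ 6.6 years

6.6 years


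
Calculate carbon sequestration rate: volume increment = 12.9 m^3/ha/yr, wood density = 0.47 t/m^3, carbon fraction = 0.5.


C = 12.9 * 0.47 * 0.5 = 3.0315 ≈ 3.03 t C/ha/yr

3.03 t C/ha/yr


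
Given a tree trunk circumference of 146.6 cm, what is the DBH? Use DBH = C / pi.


DBH = C / pi = 146.6 / 3.141593 = 46.6642 ≈ 46.66 cm

46.66 cm


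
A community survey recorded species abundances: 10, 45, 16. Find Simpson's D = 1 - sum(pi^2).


Total N = 10 + 45 + 16 = 71
Per-species terms:
  p = 10/71 = 0.140845; p^2 = 0.140845^2 = 0.019837
  p = 45/71 = 0.633803; p^2 = 0.633803^2 = 0.401706
  p = 16/71 = 0.225352; p^2 = 0.225352^2 = 0.050784
sum(p^2) = 0.019837 + 0.401706 + 0.050784 = 0.472327
D = 1 - 0.472327 = 0.527673 ≈ 0.5277

0.5277


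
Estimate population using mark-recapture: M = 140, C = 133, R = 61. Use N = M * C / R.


N = M * C / R = 140 * 133 / 61 = 18620 / 61 = 305.25 ≈ 305

305 individuals


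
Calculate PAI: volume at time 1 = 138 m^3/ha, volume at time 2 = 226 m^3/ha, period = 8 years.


PAI = (V2 - V1) / period = (226 - 138) / 8 = 88 / 8 = 11.00 m^3/ha/yr

11.00 m^3/ha/yr


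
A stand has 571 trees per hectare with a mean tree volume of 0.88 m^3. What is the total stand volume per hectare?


V_stand = 571 * 0.88 = 502.48 ≈ 502.5 m^3/ha

502.5 m^3/ha


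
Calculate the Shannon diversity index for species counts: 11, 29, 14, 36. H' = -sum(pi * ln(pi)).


Total N = 11 + 29 + 14 + 36 = 90
Per-species terms:
  p = 11/90 = 0.122222; ln(p) = -2.101916; p*ln(p) = 0.122222 * (-2.101916) = -0.256900
  p = 29/90 = 0.322222; ln(p) = -1.132515; p*ln(p) = 0.322222 * (-1.132515) = -0.364921
  p = 14/90 = 0.155556; ln(p) = -1.860749; p*ln(p) = 0.155556 * (-1.860749) = -0.289451
  p = 36/90 = 0.400000; ln(p) = -0.916291; p*ln(p) = 0.400000 * (-0.916291) = -0.366516
sum(p*ln(p)) = (-0.256900) + (-0.364921) + (-0.289451) + (-0.366516) = -1.277788
H' = -(-1.277788) = 1.277788 ≈ 1.2778

1.2778


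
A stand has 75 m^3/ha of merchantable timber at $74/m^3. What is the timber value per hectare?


Value = 75 * 74 = $5550/ha

$5550/ha


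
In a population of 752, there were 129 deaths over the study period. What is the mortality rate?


Mortality rate = 129 / 752 = 0.171543 ≈ 0.1715

0.1715


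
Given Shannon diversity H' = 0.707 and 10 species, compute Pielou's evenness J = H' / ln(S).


ln(10) = 2.30259
J = H' / ln(S) = 0.707 / 2.30259 = 0.307046 ≈ 0.3070

0.3070


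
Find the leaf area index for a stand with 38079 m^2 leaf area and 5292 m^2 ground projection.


LAI = 38079 / 5292 = 7.1956 ≈ 7.20

7.20


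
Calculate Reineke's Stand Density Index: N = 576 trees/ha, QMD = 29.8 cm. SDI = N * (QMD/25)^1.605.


QMD/25 = 29.8/25 = 1.192
(1.192)^1.605 = exp(1.605 * ln(1.192)) = exp(1.605 * 0.175633) = exp(0.281891) = 1.32563
SDI = 576 * 1.32563 = 763.563 ≈ 764

764


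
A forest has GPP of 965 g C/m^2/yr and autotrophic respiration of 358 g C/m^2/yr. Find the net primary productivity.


NPP = GPP - Ra = 965 - 358 = 607 g C/m^2/yr

607 g C/m^2/yr


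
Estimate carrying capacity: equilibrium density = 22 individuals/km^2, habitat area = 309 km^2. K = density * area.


K = 22 * 309 = 6798 individuals

6798 individuals


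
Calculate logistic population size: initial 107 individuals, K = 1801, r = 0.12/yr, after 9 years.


(K - N0)/N0 = (1801 - 107)/107 = 1694/107 = 15.8318
r*t = 0.12 * 9 = 1.08; exp(-1.08) = 0.339596
15.8318 * 0.339596 = 5.37642
1 + 5.37642 = 6.37642
N = 1801 / 6.37642 = 282.447 ≈ 282

282


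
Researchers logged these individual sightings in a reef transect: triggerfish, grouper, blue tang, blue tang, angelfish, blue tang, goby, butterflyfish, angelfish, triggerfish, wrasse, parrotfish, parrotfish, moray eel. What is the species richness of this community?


Total individuals logged = 14
Distinct species (count of individuals): triggerfish (2), grouper (1), blue tang (3), angelfish (2), goby (1), butterflyfish (1), wrasse (1), parrotfish (2), moray eel (1)
Species richness = number of distinct species = 9

9


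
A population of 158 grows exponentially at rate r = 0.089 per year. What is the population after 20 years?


r*t = 0.089 * 20 = 1.78
exp(1.78) = 5.92986
N = 158 * 5.92986 = 936.918 ≈ 937

937


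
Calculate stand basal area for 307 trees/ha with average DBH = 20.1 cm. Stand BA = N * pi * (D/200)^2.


(D/200)^2 = (20.1/200)^2 = 0.1005^2 = 0.01010025
Individual BA = 3.141593 * 0.01010025 = 0.0317309 m^2
Stand BA = 307 * 0.0317309 = 9.74139 ≈ 9.74 m^2/ha

9.74 m^2/ha


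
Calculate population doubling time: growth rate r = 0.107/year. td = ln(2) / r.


td = ln(2) / 0.107 = 0.693147 / 0.107 = 6.47801 ≈ 6.5 years

6.5 years
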